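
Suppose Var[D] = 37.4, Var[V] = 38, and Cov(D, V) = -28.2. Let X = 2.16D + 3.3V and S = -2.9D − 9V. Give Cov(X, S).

Cov(X, S) = -544.7916

By bilinearity, Cov(X, S) = ac·Var[D] + bd·Var[V] + (ad+bc)·Cov(D, V), with a=2.16, b=3.3, c=-2.9, d=-9.
ac·Var[D] = 2.16·(-2.9)·37.4 = -234.2736
bd·Var[V] = 3.3·(-9)·38 = -1128.6
(ad+bc)·Cov(D, V) = (-29.01)·(-28.2) = 818.082
Cov(X, S) = -234.2736 + (-1128.6) + 818.082 = -544.7916.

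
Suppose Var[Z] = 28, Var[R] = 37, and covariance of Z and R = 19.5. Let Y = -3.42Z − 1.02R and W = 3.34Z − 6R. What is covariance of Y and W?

covariance of Y and W = 240.309

By bilinearity, covariance of Y and W = ac·Var[Z] + bd·Var[R] + (ad+bc)·covariance of Z and R, with a=-3.42, b=-1.02, c=3.34, d=-6.
ac·Var[Z] = (-3.42)·3.34·28 = -319.8384
bd·Var[R] = (-1.02)·(-6)·37 = 226.44
(ad+bc)·covariance of Z and R = (17.1132)·19.5 = 333.7074
covariance of Y and W = -319.8384 + 226.44 + 333.7074 = 240.309.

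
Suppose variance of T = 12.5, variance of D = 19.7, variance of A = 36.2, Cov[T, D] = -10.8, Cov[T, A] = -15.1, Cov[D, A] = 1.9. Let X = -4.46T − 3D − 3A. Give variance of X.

variance of X = 92.861

variance of X = a²·variance of T + b²·variance of D + c²·variance of A + 2ab·Cov[T, D] + 2ac·Cov[T, A] + 2bc·Cov[D, A], with a = -4.46, b = -3, c = -3.
= 248.645 + 177.3 + 325.8 + (-289.008) + (-404.076) + 34.2
= 92.861.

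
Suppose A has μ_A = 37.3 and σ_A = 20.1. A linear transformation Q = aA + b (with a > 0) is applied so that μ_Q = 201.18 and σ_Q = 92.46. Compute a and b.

a = 4.6, b = 29.6

σ_Q = a·σ_A (a > 0), so a = 92.46/20.1 = 4.6.
μ_Q = a·μ_A + b, so b = 201.18 − 4.6·37.3 = 29.6.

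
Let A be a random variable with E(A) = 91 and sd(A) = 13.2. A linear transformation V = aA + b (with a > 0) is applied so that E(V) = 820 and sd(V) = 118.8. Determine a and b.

sd(V) = a·sd(A) (a > 0), so a = 118.8/13.2 = 9.
E(V) = a·E(A) + b, so b = 820 − 9·91 = 1.

a = 9, b = 1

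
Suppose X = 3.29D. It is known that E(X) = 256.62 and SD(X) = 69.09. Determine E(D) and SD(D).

From X = 3.29D: E(X) = a·E(D) + b, so E(D) = (E(X) − b)/a = (256.62 − 0)/3.29 = 78.
SD(X) = |a|·SD(D), so SD(D) = 69.09/|3.29| = 21.

E(D) = 78, SD(D) = 21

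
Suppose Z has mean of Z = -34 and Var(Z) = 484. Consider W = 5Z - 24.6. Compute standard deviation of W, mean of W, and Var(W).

W = 5Z - 24.6 is linear with a = 5, b = -24.6.
standard deviation of Z = √484 = 22.
standard deviation of W = |a|·standard deviation of Z = |5|·22 = 110.
mean of W = a·mean of Z + b = 5·(-34) + (-24.6) = -194.6.
Var(W) = a²·Var(Z) = 5²·484 = 12100 (the additive constant -24.6 does not affect variance).

standard deviation of W = 110, mean of W = -194.6, Var(W) = 12100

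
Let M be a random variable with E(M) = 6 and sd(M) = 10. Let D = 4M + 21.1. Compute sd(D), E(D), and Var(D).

sd(D) = 40, E(D) = 45.1, Var(D) = 1600

D = 4M + 21.1 is linear with a = 4, b = 21.1.
sd(D) = |a|·sd(M) = |4|·10 = 40.
E(D) = a·E(M) + b = 4·6 + 21.1 = 45.1.
Var(M) = 10² = 100.
Var(D) = a²·Var(M) = 4²·100 = 1600 (the additive constant 21.1 does not affect variance).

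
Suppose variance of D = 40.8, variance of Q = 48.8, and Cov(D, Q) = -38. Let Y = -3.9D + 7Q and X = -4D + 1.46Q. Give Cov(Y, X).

Cov(Y, X) = 2415.588

By bilinearity, Cov(Y, X) = ac·variance of D + bd·variance of Q + (ad+bc)·Cov(D, Q), with a=-3.9, b=7, c=-4, d=1.46.
ac·variance of D = (-3.9)·(-4)·40.8 = 636.48
bd·variance of Q = 7·1.46·48.8 = 498.736
(ad+bc)·Cov(D, Q) = (-33.694)·(-38) = 1280.372
Cov(Y, X) = 636.48 + 498.736 + 1280.372 = 2415.588.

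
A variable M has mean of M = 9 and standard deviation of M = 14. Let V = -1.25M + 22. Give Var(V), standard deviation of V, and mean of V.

V = -1.25M + 22 is linear with a = -1.25, b = 22.
Var(M) = 14² = 196.
Var(V) = a²·Var(M) = (-1.25)²·196 = 306.25 (the additive constant 22 does not affect variance).
standard deviation of V = |a|·standard deviation of M = |-1.25|·14 = 17.5.
mean of V = a·mean of M + b = (-1.25)·9 + 22 = 10.75.

Var(V) = 306.25, standard deviation of V = 17.5, mean of V = 10.75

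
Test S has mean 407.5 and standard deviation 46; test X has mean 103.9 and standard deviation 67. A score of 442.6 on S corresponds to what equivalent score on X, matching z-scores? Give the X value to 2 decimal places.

z = (442.6 − 407.5)/46 ≈ 0.763.
X = 103.9 + z·67 = 103.9 + (442.6 − 407.5)·67/46 ≈ 155.02.

X = 155.02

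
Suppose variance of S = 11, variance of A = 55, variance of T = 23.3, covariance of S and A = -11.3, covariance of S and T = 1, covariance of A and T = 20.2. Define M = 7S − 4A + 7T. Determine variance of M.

variance of M = 2160.3

variance of M = a²·variance of S + b²·variance of A + c²·variance of T + 2ab·covariance of S and A + 2ac·covariance of S and T + 2bc·covariance of A and T, with a = 7, b = -4, c = 7.
= 539 + 880 + 1141.7 + 632.8 + 98 + (-1131.2)
= 2160.3.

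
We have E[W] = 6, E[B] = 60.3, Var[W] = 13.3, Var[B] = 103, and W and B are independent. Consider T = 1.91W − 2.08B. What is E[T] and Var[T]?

E[T] = -113.964, Var[T] = 494.13893

E[T] = 1.91·E[W] + (-2.08)·E[B] = 1.91·6 + (-2.08)·60.3 = -113.964.
Var[T] = a²·Var[W] + b²·Var[B] + 2ab·Cov[W, B] with a = 1.91, b = -2.08.
Independence gives Cov[W, B] = 0.
= 1.91²·13.3 + (-2.08)²·103 + 2·1.91·(-2.08)·0
= 48.51973 + 445.6192 + 0 = 494.13893.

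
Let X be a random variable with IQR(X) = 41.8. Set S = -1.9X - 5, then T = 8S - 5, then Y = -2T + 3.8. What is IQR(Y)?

IQR(S) = |-1.9|·41.8 = 79.42.
IQR(T) = |8|·79.42 = 635.36.
IQR(Y) = |-2|·635.36 = 1270.72.

IQR(Y) = 1270.72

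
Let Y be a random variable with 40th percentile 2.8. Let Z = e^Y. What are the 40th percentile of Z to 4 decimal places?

e^Y is increasing, so P_{40}(Z) = g(P_{40}(Y)) ≈ 16.4446.

40th percentile of Z = 16.4446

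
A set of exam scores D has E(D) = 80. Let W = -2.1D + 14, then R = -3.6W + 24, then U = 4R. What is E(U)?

E(W) = (-2.1)·80 + 14 = -154.
E(R) = (-3.6)·(-154) + 24 = 578.4.
E(U) = 4·578.4 = 2313.6.

E(U) = 2313.6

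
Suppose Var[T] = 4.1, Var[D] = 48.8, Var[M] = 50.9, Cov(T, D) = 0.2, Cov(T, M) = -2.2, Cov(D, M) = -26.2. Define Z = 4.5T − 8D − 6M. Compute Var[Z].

Var[Z] = a²·Var[T] + b²·Var[D] + c²·Var[M] + 2ab·Cov(T, D) + 2ac·Cov(T, M) + 2bc·Cov(D, M), with a = 4.5, b = -8, c = -6.
= 83.025 + 3123.2 + 1832.4 + (-14.4) + 118.8 + (-2515.2)
= 2627.825.

Var[Z] = 2627.825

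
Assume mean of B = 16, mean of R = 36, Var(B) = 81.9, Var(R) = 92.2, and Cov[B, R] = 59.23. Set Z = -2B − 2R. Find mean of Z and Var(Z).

mean of Z = (-2)·mean of B + (-2)·mean of R = (-2)·16 + (-2)·36 = -104.
Var(Z) = a²·Var(B) + b²·Var(R) + 2ab·Cov[B, R] with a = -2, b = -2.
= (-2)²·81.9 + (-2)²·92.2 + 2·(-2)·(-2)·59.23
= 327.6 + 368.8 + 473.84 = 1170.24.

mean of Z = -104, Var(Z) = 1170.24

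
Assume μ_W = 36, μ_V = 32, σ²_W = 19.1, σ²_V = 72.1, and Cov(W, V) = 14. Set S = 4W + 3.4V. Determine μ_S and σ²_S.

μ_S = 4·μ_W + 3.4·μ_V = 4·36 + 3.4·32 = 252.8.
σ²_S = a²·σ²_W + b²·σ²_V + 2ab·Cov(W, V) with a = 4, b = 3.4.
= 4²·19.1 + 3.4²·72.1 + 2·4·3.4·14
= 305.6 + 833.476 + 380.8 = 1519.876.

μ_S = 252.8, σ²_S = 1519.876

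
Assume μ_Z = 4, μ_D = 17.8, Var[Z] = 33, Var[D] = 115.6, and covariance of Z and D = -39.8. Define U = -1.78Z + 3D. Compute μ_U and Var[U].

μ_U = 46.28, Var[U] = 1570.0212

μ_U = (-1.78)·μ_Z + 3·μ_D = (-1.78)·4 + 3·17.8 = 46.28.
Var[U] = a²·Var[Z] + b²·Var[D] + 2ab·covariance of Z and D with a = -1.78, b = 3.
= (-1.78)²·33 + 3²·115.6 + 2·(-1.78)·3·(-39.8)
= 104.5572 + 1040.4 + 425.064 = 1570.0212.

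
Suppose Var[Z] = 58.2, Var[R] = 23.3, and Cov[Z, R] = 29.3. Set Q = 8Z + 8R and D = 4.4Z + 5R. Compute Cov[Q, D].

By bilinearity, Cov[Q, D] = ac·Var[Z] + bd·Var[R] + (ad+bc)·Cov[Z, R], with a=8, b=8, c=4.4, d=5.
ac·Var[Z] = 8·4.4·58.2 = 2048.64
bd·Var[R] = 8·5·23.3 = 932
(ad+bc)·Cov[Z, R] = (75.2)·29.3 = 2203.36
Cov[Q, D] = 2048.64 + 932 + 2203.36 = 5184.

Cov[Q, D] = 5184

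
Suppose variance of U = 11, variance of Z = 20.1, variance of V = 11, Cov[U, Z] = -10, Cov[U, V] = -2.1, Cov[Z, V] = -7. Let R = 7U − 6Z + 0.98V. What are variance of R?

variance of R = 2166.6724

variance of R = a²·variance of U + b²·variance of Z + c²·variance of V + 2ab·Cov[U, Z] + 2ac·Cov[U, V] + 2bc·Cov[Z, V], with a = 7, b = -6, c = 0.98.
= 539 + 723.6 + 10.5644 + 840 + (-28.812) + 82.32
= 2166.6724.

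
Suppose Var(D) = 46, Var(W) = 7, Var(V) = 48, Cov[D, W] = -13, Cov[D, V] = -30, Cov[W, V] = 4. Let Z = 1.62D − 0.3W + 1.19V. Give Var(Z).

Var(Z) = 83.4372

Var(Z) = a²·Var(D) + b²·Var(W) + c²·Var(V) + 2ab·Cov[D, W] + 2ac·Cov[D, V] + 2bc·Cov[W, V], with a = 1.62, b = -0.3, c = 1.19.
= 120.7224 + 0.63 + 67.9728 + 12.636 + (-115.668) + (-2.856)
= 83.4372.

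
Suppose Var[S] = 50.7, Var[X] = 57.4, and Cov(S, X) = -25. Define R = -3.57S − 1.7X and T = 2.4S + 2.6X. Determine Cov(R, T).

By bilinearity, Cov(R, T) = ac·Var[S] + bd·Var[X] + (ad+bc)·Cov(S, X), with a=-3.57, b=-1.7, c=2.4, d=2.6.
ac·Var[S] = (-3.57)·2.4·50.7 = -434.3976
bd·Var[X] = (-1.7)·2.6·57.4 = -253.708
(ad+bc)·Cov(S, X) = (-13.362)·(-25) = 334.05
Cov(R, T) = -434.3976 + (-253.708) + 334.05 = -354.0556.

Cov(R, T) = -354.0556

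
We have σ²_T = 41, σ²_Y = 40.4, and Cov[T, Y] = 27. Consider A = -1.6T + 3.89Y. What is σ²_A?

σ²_A = 380.20084

σ²_A = a²·σ²_T + b²·σ²_Y + 2ab·Cov[T, Y] with a = -1.6, b = 3.89.
= (-1.6)²·41 + 3.89²·40.4 + 2·(-1.6)·3.89·27
= 104.96 + 611.33684 + (-336.096) = 380.20084.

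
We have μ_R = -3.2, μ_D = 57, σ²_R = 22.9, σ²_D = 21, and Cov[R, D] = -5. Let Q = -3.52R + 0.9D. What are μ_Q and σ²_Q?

μ_Q = 62.564, σ²_Q = 332.43016

μ_Q = (-3.52)·μ_R + 0.9·μ_D = (-3.52)·(-3.2) + 0.9·57 = 62.564.
σ²_Q = a²·σ²_R + b²·σ²_D + 2ab·Cov[R, D] with a = -3.52, b = 0.9.
= (-3.52)²·22.9 + 0.9²·21 + 2·(-3.52)·0.9·(-5)
= 283.74016 + 17.01 + 31.68 = 332.43016.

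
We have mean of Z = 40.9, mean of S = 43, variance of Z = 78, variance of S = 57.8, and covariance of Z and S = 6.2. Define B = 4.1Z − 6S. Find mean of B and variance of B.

mean of B = 4.1·mean of Z + (-6)·mean of S = 4.1·40.9 + (-6)·43 = -90.31.
variance of B = a²·variance of Z + b²·variance of S + 2ab·covariance of Z and S with a = 4.1, b = -6.
= 4.1²·78 + (-6)²·57.8 + 2·4.1·(-6)·6.2
= 1311.18 + 2080.8 + (-305.04) = 3086.94.

mean of B = -90.31, variance of B = 3086.94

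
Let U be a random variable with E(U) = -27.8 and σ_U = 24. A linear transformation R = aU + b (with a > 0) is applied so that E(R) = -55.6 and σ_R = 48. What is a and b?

σ_R = a·σ_U (a > 0), so a = 48/24 = 2.
E(R) = a·E(U) + b, so b = -55.6 − 2·(-27.8) = 0.

a = 2, b = 0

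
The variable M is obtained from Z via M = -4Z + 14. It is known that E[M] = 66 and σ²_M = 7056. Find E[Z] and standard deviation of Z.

From M = -4Z + 14: E[M] = a·E[Z] + b, so E[Z] = (E[M] − b)/a = (66 − 14)/(-4) = -13.
standard deviation of M = √7056 = 84.
standard deviation of M = |a|·standard deviation of Z, so standard deviation of Z = 84/|-4| = 21.

E[Z] = -13, standard deviation of Z = 21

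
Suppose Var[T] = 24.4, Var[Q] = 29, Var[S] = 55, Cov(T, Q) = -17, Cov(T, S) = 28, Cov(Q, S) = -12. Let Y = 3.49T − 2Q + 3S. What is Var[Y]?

Var[Y] = 1875.83444

Var[Y] = a²·Var[T] + b²·Var[Q] + c²·Var[S] + 2ab·Cov(T, Q) + 2ac·Cov(T, S) + 2bc·Cov(Q, S), with a = 3.49, b = -2, c = 3.
= 297.19444 + 116 + 495 + 237.32 + 586.32 + 144
= 1875.83444.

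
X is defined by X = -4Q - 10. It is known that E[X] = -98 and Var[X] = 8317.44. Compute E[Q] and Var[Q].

E[Q] = 22, Var[Q] = 519.84

From X = -4Q - 10: E[X] = a·E[Q] + b, so E[Q] = (E[X] − b)/a = (-98 − (-10))/(-4) = 22.
Var[X] = a²·Var[Q], so Var[Q] = 8317.44/(-4)² = 519.84.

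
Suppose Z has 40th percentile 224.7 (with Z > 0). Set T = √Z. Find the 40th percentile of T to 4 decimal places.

√Z is increasing, so P_{40}(T) = g(P_{40}(Z)) ≈ 14.99.

40th percentile of T = 14.99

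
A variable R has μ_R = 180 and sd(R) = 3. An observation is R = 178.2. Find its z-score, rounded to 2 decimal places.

z = (R − μ_R) / sd(R) = (178.2 − 180) / 3 = -0.60.

z = -0.60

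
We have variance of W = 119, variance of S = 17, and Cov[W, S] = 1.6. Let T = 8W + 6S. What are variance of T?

variance of T = a²·variance of W + b²·variance of S + 2ab·Cov[W, S] with a = 8, b = 6.
= 8²·119 + 6²·17 + 2·8·6·1.6
= 7616 + 612 + 153.6 = 8381.6.

variance of T = 8381.6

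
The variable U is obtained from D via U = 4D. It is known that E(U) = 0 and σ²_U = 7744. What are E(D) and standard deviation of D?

E(D) = 0, standard deviation of D = 22

From U = 4D: E(U) = a·E(D) + b, so E(D) = (E(U) − b)/a = (0 − 0)/4 = 0.
standard deviation of U = √7744 = 88.
standard deviation of U = |a|·standard deviation of D, so standard deviation of D = 88/|4| = 22.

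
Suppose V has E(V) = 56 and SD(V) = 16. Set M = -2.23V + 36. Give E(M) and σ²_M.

M = -2.23V + 36 is linear with a = -2.23, b = 36.
E(M) = a·E(V) + b = (-2.23)·56 + 36 = -88.88.
σ²_V = 16² = 256.
σ²_M = a²·σ²_V = (-2.23)²·256 = 1273.0624 (the additive constant 36 does not affect variance).

E(M) = -88.88, σ²_M = 1273.0624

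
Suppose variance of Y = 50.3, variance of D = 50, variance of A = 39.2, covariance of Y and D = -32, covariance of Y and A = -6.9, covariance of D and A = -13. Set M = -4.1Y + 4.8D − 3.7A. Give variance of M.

variance of M = a²·variance of Y + b²·variance of D + c²·variance of A + 2ab·covariance of Y and D + 2ac·covariance of Y and A + 2bc·covariance of D and A, with a = -4.1, b = 4.8, c = -3.7.
= 845.543 + 1152 + 536.648 + 1259.52 + (-209.346) + 461.76
= 4046.125.

variance of M = 4046.125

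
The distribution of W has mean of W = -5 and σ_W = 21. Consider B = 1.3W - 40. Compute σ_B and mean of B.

σ_B = 27.3, mean of B = -46.5

B = 1.3W - 40 is linear with a = 1.3, b = -40.
σ_B = |a|·σ_W = |1.3|·21 = 27.3.
mean of B = a·mean of W + b = 1.3·(-5) + (-40) = -46.5.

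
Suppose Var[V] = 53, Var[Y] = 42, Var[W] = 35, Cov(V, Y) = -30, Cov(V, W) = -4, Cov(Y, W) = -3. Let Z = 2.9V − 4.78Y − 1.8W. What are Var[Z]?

Var[Z] = 2340.6188

Var[Z] = a²·Var[V] + b²·Var[Y] + c²·Var[W] + 2ab·Cov(V, Y) + 2ac·Cov(V, W) + 2bc·Cov(Y, W), with a = 2.9, b = -4.78, c = -1.8.
= 445.73 + 959.6328 + 113.4 + 831.72 + 41.76 + (-51.624)
= 2340.6188.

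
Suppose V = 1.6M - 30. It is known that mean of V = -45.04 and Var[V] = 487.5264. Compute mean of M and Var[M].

mean of M = -9.4, Var[M] = 190.44

From V = 1.6M - 30: mean of V = a·mean of M + b, so mean of M = (mean of V − b)/a = (-45.04 − (-30))/1.6 = -9.4.
Var[V] = a²·Var[M], so Var[M] = 487.5264/1.6² = 190.44.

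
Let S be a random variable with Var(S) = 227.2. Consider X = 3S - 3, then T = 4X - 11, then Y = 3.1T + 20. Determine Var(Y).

Var(Y) = 314408.448

Var(X) = 3²·227.2 = 2044.8.
Var(T) = 4²·2044.8 = 32716.8.
Var(Y) = 3.1²·32716.8 = 314408.448.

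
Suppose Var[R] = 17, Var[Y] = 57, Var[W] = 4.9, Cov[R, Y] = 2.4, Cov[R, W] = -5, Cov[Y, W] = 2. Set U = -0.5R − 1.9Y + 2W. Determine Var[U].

Var[U] = a²·Var[R] + b²·Var[Y] + c²·Var[W] + 2ab·Cov[R, Y] + 2ac·Cov[R, W] + 2bc·Cov[Y, W], with a = -0.5, b = -1.9, c = 2.
= 4.25 + 205.77 + 19.6 + 4.56 + 10 + (-15.2)
= 228.98.

Var[U] = 228.98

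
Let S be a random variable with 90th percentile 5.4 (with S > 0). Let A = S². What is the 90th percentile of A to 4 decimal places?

90th percentile of A = 29.16

S² is increasing, so P_{90}(A) = g(P_{90}(S)) = 29.16.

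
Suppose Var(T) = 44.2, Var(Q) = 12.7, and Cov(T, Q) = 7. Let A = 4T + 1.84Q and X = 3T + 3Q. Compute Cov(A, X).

Cov(A, X) = 723.144

By bilinearity, Cov(A, X) = ac·Var(T) + bd·Var(Q) + (ad+bc)·Cov(T, Q), with a=4, b=1.84, c=3, d=3.
ac·Var(T) = 4·3·44.2 = 530.4
bd·Var(Q) = 1.84·3·12.7 = 70.104
(ad+bc)·Cov(T, Q) = (17.52)·7 = 122.64
Cov(A, X) = 530.4 + 70.104 + 122.64 = 723.144.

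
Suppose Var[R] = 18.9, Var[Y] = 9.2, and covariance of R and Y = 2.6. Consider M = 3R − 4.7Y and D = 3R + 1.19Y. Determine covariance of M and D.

covariance of M and D = 91.2664

By bilinearity, covariance of M and D = ac·Var[R] + bd·Var[Y] + (ad+bc)·covariance of R and Y, with a=3, b=-4.7, c=3, d=1.19.
ac·Var[R] = 3·3·18.9 = 170.1
bd·Var[Y] = (-4.7)·1.19·9.2 = -51.4556
(ad+bc)·covariance of R and Y = (-10.53)·2.6 = -27.378
covariance of M and D = 170.1 + (-51.4556) + (-27.378) = 91.2664.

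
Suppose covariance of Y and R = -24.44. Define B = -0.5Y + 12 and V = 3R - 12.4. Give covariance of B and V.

covariance of B and V = a·c·covariance of Y and R = (-0.5)·3·(-24.44) = 36.66. Additive constants drop out.

covariance of B and V = 36.66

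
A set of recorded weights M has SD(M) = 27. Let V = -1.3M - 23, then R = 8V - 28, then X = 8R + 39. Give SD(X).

SD(V) = |-1.3|·27 = 35.1.
SD(R) = |8|·35.1 = 280.8.
SD(X) = |8|·280.8 = 2246.4.

SD(X) = 2246.4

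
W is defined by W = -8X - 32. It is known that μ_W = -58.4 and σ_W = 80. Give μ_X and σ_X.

From W = -8X - 32: μ_W = a·μ_X + b, so μ_X = (μ_W − b)/a = (-58.4 − (-32))/(-8) = 3.3.
σ_W = |a|·σ_X, so σ_X = 80/|-8| = 10.

μ_X = 3.3, σ_X = 10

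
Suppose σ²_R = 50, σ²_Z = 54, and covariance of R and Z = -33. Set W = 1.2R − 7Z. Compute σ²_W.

σ²_W = a²·σ²_R + b²·σ²_Z + 2ab·covariance of R and Z with a = 1.2, b = -7.
= 1.2²·50 + (-7)²·54 + 2·1.2·(-7)·(-33)
= 72 + 2646 + 554.4 = 3272.4.

σ²_W = 3272.4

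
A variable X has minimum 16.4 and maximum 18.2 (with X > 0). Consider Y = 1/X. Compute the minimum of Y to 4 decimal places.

min(Y) = 0.0549

1/X is decreasing on this domain, so min(Y) comes from max(X) = 18.2: min(Y) = 1/(18.2) ≈ 0.0549.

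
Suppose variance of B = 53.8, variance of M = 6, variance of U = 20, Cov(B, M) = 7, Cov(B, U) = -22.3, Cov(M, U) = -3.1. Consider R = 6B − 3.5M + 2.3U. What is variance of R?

variance of R = a²·variance of B + b²·variance of M + c²·variance of U + 2ab·Cov(B, M) + 2ac·Cov(B, U) + 2bc·Cov(M, U), with a = 6, b = -3.5, c = 2.3.
= 1936.8 + 73.5 + 105.8 + (-294) + (-615.48) + 49.91
= 1256.53.

variance of R = 1256.53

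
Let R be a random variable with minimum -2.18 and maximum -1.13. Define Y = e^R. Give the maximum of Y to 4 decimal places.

max(Y) = 0.323

e^R is increasing on this domain, so max(Y) comes from max(R) = -1.13: max(Y) = exp(-1.13) ≈ 0.323.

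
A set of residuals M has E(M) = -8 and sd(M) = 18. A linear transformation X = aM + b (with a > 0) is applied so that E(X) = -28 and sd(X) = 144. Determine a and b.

a = 8, b = 36

sd(X) = a·sd(M) (a > 0), so a = 144/18 = 8.
E(X) = a·E(M) + b, so b = -28 − 8·(-8) = 36.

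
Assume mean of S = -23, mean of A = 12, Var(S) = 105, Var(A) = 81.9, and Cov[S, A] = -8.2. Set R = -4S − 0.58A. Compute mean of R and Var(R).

mean of R = 85.04, Var(R) = 1669.50316

mean of R = (-4)·mean of S + (-0.58)·mean of A = (-4)·(-23) + (-0.58)·12 = 85.04.
Var(R) = a²·Var(S) + b²·Var(A) + 2ab·Cov[S, A] with a = -4, b = -0.58.
= (-4)²·105 + (-0.58)²·81.9 + 2·(-4)·(-0.58)·(-8.2)
= 1680 + 27.55116 + (-38.048) = 1669.50316.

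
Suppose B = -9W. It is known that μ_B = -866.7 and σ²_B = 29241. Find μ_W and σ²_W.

From B = -9W: μ_B = a·μ_W + b, so μ_W = (μ_B − b)/a = (-866.7 − 0)/(-9) = 96.3.
σ²_B = a²·σ²_W, so σ²_W = 29241/(-9)² = 361.

μ_W = 96.3, σ²_W = 361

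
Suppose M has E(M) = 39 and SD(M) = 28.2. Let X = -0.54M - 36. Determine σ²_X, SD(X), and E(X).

σ²_X = 231.891984, SD(X) = 15.228, E(X) = -57.06

X = -0.54M - 36 is linear with a = -0.54, b = -36.
σ²_M = 28.2² = 795.24.
σ²_X = a²·σ²_M = (-0.54)²·795.24 = 231.891984 (the additive constant -36 does not affect variance).
SD(X) = |a|·SD(M) = |-0.54|·28.2 = 15.228.
E(X) = a·E(M) + b = (-0.54)·39 + (-36) = -57.06.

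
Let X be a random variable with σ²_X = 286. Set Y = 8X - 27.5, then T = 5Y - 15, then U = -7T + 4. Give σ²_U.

σ²_Y = 8²·286 = 18304.
σ²_T = 5²·18304 = 457600.
σ²_U = (-7)²·457600 = 22422400.

σ²_U = 22422400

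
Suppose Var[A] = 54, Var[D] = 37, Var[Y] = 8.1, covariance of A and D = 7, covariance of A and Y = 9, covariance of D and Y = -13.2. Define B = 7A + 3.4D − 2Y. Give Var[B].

Var[B] = a²·Var[A] + b²·Var[D] + c²·Var[Y] + 2ab·covariance of A and D + 2ac·covariance of A and Y + 2bc·covariance of D and Y, with a = 7, b = 3.4, c = -2.
= 2646 + 427.72 + 32.4 + 333.2 + (-252) + 179.52
= 3366.84.

Var[B] = 3366.84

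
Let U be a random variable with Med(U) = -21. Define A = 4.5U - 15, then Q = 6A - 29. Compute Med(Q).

Med(Q) = -686

Med(A) = 4.5·(-21) + (-15) = -109.5.
Med(Q) = 6·(-109.5) + (-29) = -686.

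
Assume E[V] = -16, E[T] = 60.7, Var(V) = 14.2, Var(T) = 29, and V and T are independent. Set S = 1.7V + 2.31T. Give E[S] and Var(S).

E[S] = 113.017, Var(S) = 195.7849

E[S] = 1.7·E[V] + 2.31·E[T] = 1.7·(-16) + 2.31·60.7 = 113.017.
Var(S) = a²·Var(V) + b²·Var(T) + 2ab·Cov[V, T] with a = 1.7, b = 2.31.
Independence gives Cov[V, T] = 0.
= 1.7²·14.2 + 2.31²·29 + 2·1.7·2.31·0
= 41.038 + 154.7469 + 0 = 195.7849.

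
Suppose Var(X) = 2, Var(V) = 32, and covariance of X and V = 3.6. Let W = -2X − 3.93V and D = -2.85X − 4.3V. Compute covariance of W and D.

covariance of W and D = 623.4498

By bilinearity, covariance of W and D = ac·Var(X) + bd·Var(V) + (ad+bc)·covariance of X and V, with a=-2, b=-3.93, c=-2.85, d=-4.3.
ac·Var(X) = (-2)·(-2.85)·2 = 11.4
bd·Var(V) = (-3.93)·(-4.3)·32 = 540.768
(ad+bc)·covariance of X and V = (19.8005)·3.6 = 71.2818
covariance of W and D = 11.4 + 540.768 + 71.2818 = 623.4498.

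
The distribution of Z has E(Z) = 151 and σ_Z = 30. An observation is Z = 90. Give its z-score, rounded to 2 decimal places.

z = (Z − E(Z)) / σ_Z = (90 − 151) / 30 ≈ -2.03.

z = -2.03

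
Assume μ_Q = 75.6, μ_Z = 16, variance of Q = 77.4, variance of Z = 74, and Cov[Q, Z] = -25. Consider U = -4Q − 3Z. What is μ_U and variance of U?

μ_U = -350.4, variance of U = 1304.4

μ_U = (-4)·μ_Q + (-3)·μ_Z = (-4)·75.6 + (-3)·16 = -350.4.
variance of U = a²·variance of Q + b²·variance of Z + 2ab·Cov[Q, Z] with a = -4, b = -3.
= (-4)²·77.4 + (-3)²·74 + 2·(-4)·(-3)·(-25)
= 1238.4 + 666 + (-600) = 1304.4.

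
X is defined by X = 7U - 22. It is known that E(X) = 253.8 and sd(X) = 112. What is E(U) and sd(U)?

E(U) = 39.4, sd(U) = 16

From X = 7U - 22: E(X) = a·E(U) + b, so E(U) = (E(X) − b)/a = (253.8 − (-22))/7 = 39.4.
sd(X) = |a|·sd(U), so sd(U) = 112/|7| = 16.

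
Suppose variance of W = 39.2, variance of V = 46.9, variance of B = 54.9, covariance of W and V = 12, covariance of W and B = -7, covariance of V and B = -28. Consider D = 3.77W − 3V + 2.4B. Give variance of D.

variance of D = 1300.55768

variance of D = a²·variance of W + b²·variance of V + c²·variance of B + 2ab·covariance of W and V + 2ac·covariance of W and B + 2bc·covariance of V and B, with a = 3.77, b = -3, c = 2.4.
= 557.14568 + 422.1 + 316.224 + (-271.44) + (-126.672) + 403.2
= 1300.55768.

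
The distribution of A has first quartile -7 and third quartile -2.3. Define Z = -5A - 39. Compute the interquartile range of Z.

IQR of A = Q3 − Q1 = -2.3 − (-7) = 4.7.
Under Z = aA + b, IQR(Z) = |a|·IQR(A) = |-5|·4.7 = 23.5 (shifts cancel; spread scales by |a|).

IQR(Z) = 23.5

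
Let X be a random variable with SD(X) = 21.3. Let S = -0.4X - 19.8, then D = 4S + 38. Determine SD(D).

SD(D) = 34.08

SD(S) = |-0.4|·21.3 = 8.52.
SD(D) = |4|·8.52 = 34.08.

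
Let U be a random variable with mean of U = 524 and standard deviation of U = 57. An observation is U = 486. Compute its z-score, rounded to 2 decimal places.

z = (U − mean of U) / standard deviation of U = (486 − 524) / 57 ≈ -0.67.

z = -0.67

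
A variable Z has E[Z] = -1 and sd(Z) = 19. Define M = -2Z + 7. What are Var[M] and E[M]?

Var[M] = 1444, E[M] = 9

M = -2Z + 7 is linear with a = -2, b = 7.
Var[Z] = 19² = 361.
Var[M] = a²·Var[Z] = (-2)²·361 = 1444 (the additive constant 7 does not affect variance).
E[M] = a·E[Z] + b = (-2)·(-1) + 7 = 9.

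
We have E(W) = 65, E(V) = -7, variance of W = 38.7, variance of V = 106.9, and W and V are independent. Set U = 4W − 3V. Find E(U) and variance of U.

E(U) = 281, variance of U = 1581.3

E(U) = 4·E(W) + (-3)·E(V) = 4·65 + (-3)·(-7) = 281.
variance of U = a²·variance of W + b²·variance of V + 2ab·Cov[W, V] with a = 4, b = -3.
Independence gives Cov[W, V] = 0.
= 4²·38.7 + (-3)²·106.9 + 2·4·(-3)·0
= 619.2 + 962.1 + 0 = 1581.3.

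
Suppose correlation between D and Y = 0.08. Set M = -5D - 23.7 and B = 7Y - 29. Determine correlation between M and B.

correlation between M and B = -0.08

Linear rescalings preserve |correlation|; the slopes -5 and 7 have opposite signs, so the correlation flips sign: correlation between M and B = −correlation between D and Y = -0.08.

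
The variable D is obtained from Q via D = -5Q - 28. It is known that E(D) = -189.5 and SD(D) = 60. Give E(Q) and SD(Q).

E(Q) = 32.3, SD(Q) = 12

From D = -5Q - 28: E(D) = a·E(Q) + b, so E(Q) = (E(D) − b)/a = (-189.5 − (-28))/(-5) = 32.3.
SD(D) = |a|·SD(Q), so SD(Q) = 60/|-5| = 12.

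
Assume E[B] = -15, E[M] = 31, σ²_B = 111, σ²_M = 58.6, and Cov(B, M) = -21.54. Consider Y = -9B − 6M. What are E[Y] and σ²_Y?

E[Y] = -51, σ²_Y = 8774.28

E[Y] = (-9)·E[B] + (-6)·E[M] = (-9)·(-15) + (-6)·31 = -51.
σ²_Y = a²·σ²_B + b²·σ²_M + 2ab·Cov(B, M) with a = -9, b = -6.
= (-9)²·111 + (-6)²·58.6 + 2·(-9)·(-6)·(-21.54)
= 8991 + 2109.6 + (-2326.32) = 8774.28.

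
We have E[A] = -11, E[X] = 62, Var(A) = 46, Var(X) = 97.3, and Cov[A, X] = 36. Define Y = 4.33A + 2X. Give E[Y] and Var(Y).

E[Y] = 4.33·E[A] + 2·E[X] = 4.33·(-11) + 2·62 = 76.37.
Var(Y) = a²·Var(A) + b²·Var(X) + 2ab·Cov[A, X] with a = 4.33, b = 2.
= 4.33²·46 + 2²·97.3 + 2·4.33·2·36
= 862.4494 + 389.2 + 623.52 = 1875.1694.

E[Y] = 76.37, Var(Y) = 1875.1694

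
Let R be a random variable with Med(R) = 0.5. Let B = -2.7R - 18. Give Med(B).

Med(B) = -19.35

A linear map preserves order up to sign, so Med(B) = a·Med(R) + b = (-2.7)·0.5 + (-18) = -19.35.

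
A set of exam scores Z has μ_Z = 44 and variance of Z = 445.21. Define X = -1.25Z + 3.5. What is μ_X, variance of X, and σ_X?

X = -1.25Z + 3.5 is linear with a = -1.25, b = 3.5.
μ_X = a·μ_Z + b = (-1.25)·44 + 3.5 = -51.5.
variance of X = a²·variance of Z = (-1.25)²·445.21 = 695.640625 (the additive constant 3.5 does not affect variance).
σ_Z = √445.21 = 21.1.
σ_X = |a|·σ_Z = |-1.25|·21.1 = 26.375.

μ_X = -51.5, variance of X = 695.640625, σ_X = 26.375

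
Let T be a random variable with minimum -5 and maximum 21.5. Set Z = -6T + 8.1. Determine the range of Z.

Range of T = 21.5 − (-5) = 26.5.
Range(Z) = |a|·Range(T) = |-6|·26.5 = 159.

Range(Z) = 159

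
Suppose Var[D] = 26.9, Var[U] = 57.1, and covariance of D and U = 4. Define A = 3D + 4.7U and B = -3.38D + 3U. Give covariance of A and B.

covariance of A and B = 504.8

By bilinearity, covariance of A and B = ac·Var[D] + bd·Var[U] + (ad+bc)·covariance of D and U, with a=3, b=4.7, c=-3.38, d=3.
ac·Var[D] = 3·(-3.38)·26.9 = -272.766
bd·Var[U] = 4.7·3·57.1 = 805.11
(ad+bc)·covariance of D and U = (-6.886)·4 = -27.544
covariance of A and B = -272.766 + 805.11 + (-27.544) = 504.8.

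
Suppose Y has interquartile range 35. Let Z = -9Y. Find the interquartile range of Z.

Under Z = aY + b, IQR(Z) = |a|·IQR(Y) = |-9|·35 = 315 (shifts cancel; spread scales by |a|).

IQR(Z) = 315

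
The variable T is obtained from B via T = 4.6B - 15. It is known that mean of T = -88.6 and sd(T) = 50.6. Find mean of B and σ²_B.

mean of B = -16, σ²_B = 121

From T = 4.6B - 15: mean of T = a·mean of B + b, so mean of B = (mean of T − b)/a = (-88.6 − (-15))/4.6 = -16.
σ²_T = 50.6² = 2560.36.
σ²_T = a²·σ²_B, so σ²_B = 2560.36/4.6² = 121.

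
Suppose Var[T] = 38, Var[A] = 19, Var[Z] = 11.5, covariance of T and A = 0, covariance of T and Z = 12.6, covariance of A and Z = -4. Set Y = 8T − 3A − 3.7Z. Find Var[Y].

Var[Y] = 1925.715

Var[Y] = a²·Var[T] + b²·Var[A] + c²·Var[Z] + 2ab·covariance of T and A + 2ac·covariance of T and Z + 2bc·covariance of A and Z, with a = 8, b = -3, c = -3.7.
= 2432 + 171 + 157.435 + 0 + (-745.92) + (-88.8)
= 1925.715.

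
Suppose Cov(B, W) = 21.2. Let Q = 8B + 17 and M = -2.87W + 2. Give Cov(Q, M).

Cov(Q, M) = -486.752

Cov(Q, M) = a·c·Cov(B, W) = 8·(-2.87)·21.2 = -486.752. Additive constants drop out.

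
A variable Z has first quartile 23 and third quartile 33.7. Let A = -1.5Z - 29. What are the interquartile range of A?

IQR of Z = Q3 − Q1 = 33.7 − 23 = 10.7.
Under A = aZ + b, IQR(A) = |a|·IQR(Z) = |-1.5|·10.7 = 16.05 (shifts cancel; spread scales by |a|).

IQR(A) = 16.05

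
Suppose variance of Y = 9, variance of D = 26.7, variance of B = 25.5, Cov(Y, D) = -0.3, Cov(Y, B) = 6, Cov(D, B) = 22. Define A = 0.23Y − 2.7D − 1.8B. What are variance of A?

variance of A = 486.9837

variance of A = a²·variance of Y + b²·variance of D + c²·variance of B + 2ab·Cov(Y, D) + 2ac·Cov(Y, B) + 2bc·Cov(D, B), with a = 0.23, b = -2.7, c = -1.8.
= 0.4761 + 194.643 + 82.62 + 0.3726 + (-4.968) + 213.84
= 486.9837.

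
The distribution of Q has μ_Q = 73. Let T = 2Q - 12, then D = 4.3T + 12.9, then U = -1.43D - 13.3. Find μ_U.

μ_U = -855.713

μ_T = 2·73 + (-12) = 134.
μ_D = 4.3·134 + 12.9 = 589.1.
μ_U = (-1.43)·589.1 + (-13.3) = -855.713.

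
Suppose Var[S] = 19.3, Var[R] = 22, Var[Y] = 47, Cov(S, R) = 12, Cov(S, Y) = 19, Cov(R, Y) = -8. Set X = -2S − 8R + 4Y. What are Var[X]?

Var[X] = a²·Var[S] + b²·Var[R] + c²·Var[Y] + 2ab·Cov(S, R) + 2ac·Cov(S, Y) + 2bc·Cov(R, Y), with a = -2, b = -8, c = 4.
= 77.2 + 1408 + 752 + 384 + (-304) + 512
= 2829.2.

Var[X] = 2829.2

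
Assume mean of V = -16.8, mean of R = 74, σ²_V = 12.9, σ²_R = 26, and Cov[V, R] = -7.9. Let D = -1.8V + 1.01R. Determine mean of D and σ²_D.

mean of D = 104.98, σ²_D = 97.043

mean of D = (-1.8)·mean of V + 1.01·mean of R = (-1.8)·(-16.8) + 1.01·74 = 104.98.
σ²_D = a²·σ²_V + b²·σ²_R + 2ab·Cov[V, R] with a = -1.8, b = 1.01.
= (-1.8)²·12.9 + 1.01²·26 + 2·(-1.8)·1.01·(-7.9)
= 41.796 + 26.5226 + 28.7244 = 97.043.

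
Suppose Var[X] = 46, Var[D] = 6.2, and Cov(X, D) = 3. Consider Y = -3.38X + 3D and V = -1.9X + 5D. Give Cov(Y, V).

By bilinearity, Cov(Y, V) = ac·Var[X] + bd·Var[D] + (ad+bc)·Cov(X, D), with a=-3.38, b=3, c=-1.9, d=5.
ac·Var[X] = (-3.38)·(-1.9)·46 = 295.412
bd·Var[D] = 3·5·6.2 = 93
(ad+bc)·Cov(X, D) = (-22.6)·3 = -67.8
Cov(Y, V) = 295.412 + 93 + (-67.8) = 320.612.

Cov(Y, V) = 320.612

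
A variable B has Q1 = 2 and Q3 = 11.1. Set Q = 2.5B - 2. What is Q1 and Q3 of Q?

a = 2.5 > 0: Q1(Q) = a·Q1(B)+b = 3, Q3(Q) = a·Q3(B)+b = 25.75.

Q1(Q) = 3, Q3(Q) = 25.75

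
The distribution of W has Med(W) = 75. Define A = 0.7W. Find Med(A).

Med(A) = 52.5

A linear map preserves order up to sign, so Med(A) = a·Med(W) + b = 0.7·75 = 52.5.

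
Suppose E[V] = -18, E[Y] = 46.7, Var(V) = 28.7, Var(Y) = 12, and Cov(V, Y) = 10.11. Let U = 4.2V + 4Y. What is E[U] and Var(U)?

E[U] = 111.2, Var(U) = 1037.964

E[U] = 4.2·E[V] + 4·E[Y] = 4.2·(-18) + 4·46.7 = 111.2.
Var(U) = a²·Var(V) + b²·Var(Y) + 2ab·Cov(V, Y) with a = 4.2, b = 4.
= 4.2²·28.7 + 4²·12 + 2·4.2·4·10.11
= 506.268 + 192 + 339.696 = 1037.964.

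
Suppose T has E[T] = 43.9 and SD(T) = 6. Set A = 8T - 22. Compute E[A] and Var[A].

A = 8T - 22 is linear with a = 8, b = -22.
E[A] = a·E[T] + b = 8·43.9 + (-22) = 329.2.
Var[T] = 6² = 36.
Var[A] = a²·Var[T] = 8²·36 = 2304 (the additive constant -22 does not affect variance).

E[A] = 329.2, Var[A] = 2304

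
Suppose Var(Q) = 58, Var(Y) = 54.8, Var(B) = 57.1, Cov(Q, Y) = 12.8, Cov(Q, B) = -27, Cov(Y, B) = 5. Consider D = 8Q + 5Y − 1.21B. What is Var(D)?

Var(D) = a²·Var(Q) + b²·Var(Y) + c²·Var(B) + 2ab·Cov(Q, Y) + 2ac·Cov(Q, B) + 2bc·Cov(Y, B), with a = 8, b = 5, c = -1.21.
= 3712 + 1370 + 83.60011 + 1024 + 522.72 + (-60.5)
= 6651.82011.

Var(D) = 6651.82011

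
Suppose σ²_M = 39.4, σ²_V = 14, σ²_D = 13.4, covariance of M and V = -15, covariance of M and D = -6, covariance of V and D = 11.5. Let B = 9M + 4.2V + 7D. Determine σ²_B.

σ²_B = a²·σ²_M + b²·σ²_V + c²·σ²_D + 2ab·covariance of M and V + 2ac·covariance of M and D + 2bc·covariance of V and D, with a = 9, b = 4.2, c = 7.
= 3191.4 + 246.96 + 656.6 + (-1134) + (-756) + 676.2
= 2881.16.

σ²_B = 2881.16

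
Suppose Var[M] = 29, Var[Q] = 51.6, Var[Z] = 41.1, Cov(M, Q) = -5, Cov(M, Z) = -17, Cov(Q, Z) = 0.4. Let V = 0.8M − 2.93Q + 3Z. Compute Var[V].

Var[V] = a²·Var[M] + b²·Var[Q] + c²·Var[Z] + 2ab·Cov(M, Q) + 2ac·Cov(M, Z) + 2bc·Cov(Q, Z), with a = 0.8, b = -2.93, c = 3.
= 18.56 + 442.98084 + 369.9 + 23.44 + (-81.6) + (-7.032)
= 766.24884.

Var[V] = 766.24884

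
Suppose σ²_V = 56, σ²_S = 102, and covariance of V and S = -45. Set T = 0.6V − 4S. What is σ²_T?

σ²_T = a²·σ²_V + b²·σ²_S + 2ab·covariance of V and S with a = 0.6, b = -4.
= 0.6²·56 + (-4)²·102 + 2·0.6·(-4)·(-45)
= 20.16 + 1632 + 216 = 1868.16.

σ²_T = 1868.16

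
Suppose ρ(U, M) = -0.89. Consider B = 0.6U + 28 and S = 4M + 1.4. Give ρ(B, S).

ρ(B, S) = -0.89

Linear rescalings preserve correlation up to sign; here the slopes 0.6 and 4 have the same sign, so ρ(B, S) = ρ(U, M) = -0.89.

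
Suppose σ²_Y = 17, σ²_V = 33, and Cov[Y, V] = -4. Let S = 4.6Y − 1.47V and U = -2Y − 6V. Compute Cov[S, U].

By bilinearity, Cov[S, U] = ac·σ²_Y + bd·σ²_V + (ad+bc)·Cov[Y, V], with a=4.6, b=-1.47, c=-2, d=-6.
ac·σ²_Y = 4.6·(-2)·17 = -156.4
bd·σ²_V = (-1.47)·(-6)·33 = 291.06
(ad+bc)·Cov[Y, V] = (-24.66)·(-4) = 98.64
Cov[S, U] = -156.4 + 291.06 + 98.64 = 233.3.

Cov[S, U] = 233.3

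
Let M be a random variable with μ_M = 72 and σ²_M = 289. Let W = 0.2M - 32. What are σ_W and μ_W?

W = 0.2M - 32 is linear with a = 0.2, b = -32.
σ_M = √289 = 17.
σ_W = |a|·σ_M = |0.2|·17 = 3.4.
μ_W = a·μ_M + b = 0.2·72 + (-32) = -17.6.

σ_W = 3.4, μ_W = -17.6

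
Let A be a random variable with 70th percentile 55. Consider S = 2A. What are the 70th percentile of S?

Since a = 2 > 0 the transformation is increasing, so the 70th percentile of S = a·(P_{70} of A) + b = 2·55 = 110.

70th percentile of S = 110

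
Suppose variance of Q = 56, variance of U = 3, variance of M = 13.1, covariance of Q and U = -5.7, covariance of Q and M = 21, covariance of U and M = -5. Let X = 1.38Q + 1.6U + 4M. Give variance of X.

variance of X = 466.5952

variance of X = a²·variance of Q + b²·variance of U + c²·variance of M + 2ab·covariance of Q and U + 2ac·covariance of Q and M + 2bc·covariance of U and M, with a = 1.38, b = 1.6, c = 4.
= 106.6464 + 7.68 + 209.6 + (-25.1712) + 231.84 + (-64)
= 466.5952.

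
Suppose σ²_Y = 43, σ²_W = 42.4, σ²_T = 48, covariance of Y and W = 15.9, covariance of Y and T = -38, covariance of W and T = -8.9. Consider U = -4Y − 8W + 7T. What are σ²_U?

σ²_U = 9896

σ²_U = a²·σ²_Y + b²·σ²_W + c²·σ²_T + 2ab·covariance of Y and W + 2ac·covariance of Y and T + 2bc·covariance of W and T, with a = -4, b = -8, c = 7.
= 688 + 2713.6 + 2352 + 1017.6 + 2128 + 996.8
= 9896.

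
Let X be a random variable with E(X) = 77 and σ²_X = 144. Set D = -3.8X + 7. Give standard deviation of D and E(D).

D = -3.8X + 7 is linear with a = -3.8, b = 7.
standard deviation of X = √144 = 12.
standard deviation of D = |a|·standard deviation of X = |-3.8|·12 = 45.6.
E(D) = a·E(X) + b = (-3.8)·77 + 7 = -285.6.

standard deviation of D = 45.6, E(D) = -285.6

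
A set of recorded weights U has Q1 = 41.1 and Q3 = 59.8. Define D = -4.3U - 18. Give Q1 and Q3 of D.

a = -4.3 < 0 reverses order: Q1(D) comes from Q3(U), Q3(D) from Q1(U).
Q1(D) = (-4.3)·59.8 + (-18) = -275.14; Q3(D) = (-4.3)·41.1 + (-18) = -194.73.

Q1(D) = -275.14, Q3(D) = -194.73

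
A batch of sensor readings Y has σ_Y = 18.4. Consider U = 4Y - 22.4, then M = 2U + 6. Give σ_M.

σ_M = 147.2

σ_U = |4|·18.4 = 73.6.
σ_M = |2|·73.6 = 147.2.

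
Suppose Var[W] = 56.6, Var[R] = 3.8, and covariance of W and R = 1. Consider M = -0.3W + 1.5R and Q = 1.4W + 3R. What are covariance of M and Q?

By bilinearity, covariance of M and Q = ac·Var[W] + bd·Var[R] + (ad+bc)·covariance of W and R, with a=-0.3, b=1.5, c=1.4, d=3.
ac·Var[W] = (-0.3)·1.4·56.6 = -23.772
bd·Var[R] = 1.5·3·3.8 = 17.1
(ad+bc)·covariance of W and R = (1.2)·1 = 1.2
covariance of M and Q = -23.772 + 17.1 + 1.2 = -5.472.

covariance of M and Q = -5.472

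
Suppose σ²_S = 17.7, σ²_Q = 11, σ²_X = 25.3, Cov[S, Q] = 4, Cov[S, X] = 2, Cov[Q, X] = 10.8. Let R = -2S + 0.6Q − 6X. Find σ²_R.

σ²_R = a²·σ²_S + b²·σ²_Q + c²·σ²_X + 2ab·Cov[S, Q] + 2ac·Cov[S, X] + 2bc·Cov[Q, X], with a = -2, b = 0.6, c = -6.
= 70.8 + 3.96 + 910.8 + (-9.6) + 48 + (-77.76)
= 946.2.

σ²_R = 946.2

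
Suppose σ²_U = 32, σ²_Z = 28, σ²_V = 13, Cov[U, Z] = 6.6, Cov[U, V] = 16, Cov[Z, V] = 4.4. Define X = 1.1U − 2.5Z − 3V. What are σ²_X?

σ²_X = 254.82

σ²_X = a²·σ²_U + b²·σ²_Z + c²·σ²_V + 2ab·Cov[U, Z] + 2ac·Cov[U, V] + 2bc·Cov[Z, V], with a = 1.1, b = -2.5, c = -3.
= 38.72 + 175 + 117 + (-36.3) + (-105.6) + 66
= 254.82.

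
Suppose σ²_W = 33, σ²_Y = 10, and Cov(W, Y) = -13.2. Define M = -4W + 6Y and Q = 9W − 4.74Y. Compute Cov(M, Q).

Cov(M, Q) = -2435.472

By bilinearity, Cov(M, Q) = ac·σ²_W + bd·σ²_Y + (ad+bc)·Cov(W, Y), with a=-4, b=6, c=9, d=-4.74.
ac·σ²_W = (-4)·9·33 = -1188
bd·σ²_Y = 6·(-4.74)·10 = -284.4
(ad+bc)·Cov(W, Y) = (72.96)·(-13.2) = -963.072
Cov(M, Q) = -1188 + (-284.4) + (-963.072) = -2435.472.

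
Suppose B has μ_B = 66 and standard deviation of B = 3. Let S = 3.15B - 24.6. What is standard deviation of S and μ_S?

S = 3.15B - 24.6 is linear with a = 3.15, b = -24.6.
standard deviation of S = |a|·standard deviation of B = |3.15|·3 = 9.45.
μ_S = a·μ_B + b = 3.15·66 + (-24.6) = 183.3.

standard deviation of S = 9.45, μ_S = 183.3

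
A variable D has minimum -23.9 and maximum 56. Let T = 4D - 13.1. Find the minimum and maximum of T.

a = 4 > 0, so min(T) = a·min(D)+b = 4·(-23.9) + (-13.1) = -108.7 and max(T) = 4·56 + (-13.1) = 210.9.

min(T) = -108.7, max(T) = 210.9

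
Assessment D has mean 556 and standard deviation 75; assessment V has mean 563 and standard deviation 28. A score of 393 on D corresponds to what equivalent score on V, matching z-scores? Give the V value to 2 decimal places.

V = 502.15

z = (393 − 556)/75 ≈ -2.1733.
V = 563 + z·28 = 563 + (393 − 556)·28/75 ≈ 502.15.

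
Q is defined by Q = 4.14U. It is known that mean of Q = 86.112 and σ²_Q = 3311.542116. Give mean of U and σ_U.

From Q = 4.14U: mean of Q = a·mean of U + b, so mean of U = (mean of Q − b)/a = (86.112 − 0)/4.14 = 20.8.
σ_Q = √3311.542116 = 57.546.
σ_Q = |a|·σ_U, so σ_U = 57.546/|4.14| = 13.9.

mean of U = 20.8, σ_U = 13.9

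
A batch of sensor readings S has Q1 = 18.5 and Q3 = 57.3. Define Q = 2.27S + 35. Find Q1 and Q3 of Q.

Q1(Q) = 76.995, Q3(Q) = 165.071

a = 2.27 > 0: Q1(Q) = a·Q1(S)+b = 76.995, Q3(Q) = a·Q3(S)+b = 165.071.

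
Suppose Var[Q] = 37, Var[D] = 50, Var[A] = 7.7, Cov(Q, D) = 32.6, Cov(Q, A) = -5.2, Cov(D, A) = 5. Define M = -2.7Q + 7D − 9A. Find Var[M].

Var[M] = 1228.43

Var[M] = a²·Var[Q] + b²·Var[D] + c²·Var[A] + 2ab·Cov(Q, D) + 2ac·Cov(Q, A) + 2bc·Cov(D, A), with a = -2.7, b = 7, c = -9.
= 269.73 + 2450 + 623.7 + (-1232.28) + (-252.72) + (-630)
= 1228.43.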